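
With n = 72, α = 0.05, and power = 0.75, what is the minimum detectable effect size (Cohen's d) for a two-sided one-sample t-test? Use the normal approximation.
d ≈ 0.31

Minimum detectable effect (one-sample t-test, normal approximation):
d = (z_{α/2} + z_β) / √n
d = (1.960 + 0.674) / √72
d = 2.634 / 8.485
d ≈ 0.31

By Cohen's convention (0.2 small / 0.5 medium / 0.8 large): small effect.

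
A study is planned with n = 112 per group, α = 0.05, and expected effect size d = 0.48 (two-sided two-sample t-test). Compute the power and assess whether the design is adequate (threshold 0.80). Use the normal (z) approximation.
Power ≈ 0.95; the study is adequately powered (power ≥ 0.80)

Power calculation (two-sample t-test, normal approximation):
z_β = d · √(n/2) - z_{α/2}
z_β = 0.48 · √(112/2) - 1.960
z_β = 0.48 · 7.483 - 1.960
z_β = 1.632

Power = Φ(z_β) = Φ(1.632) ≈ 0.949

Effect size d = 0.48 is small by Cohen's convention (0.2/0.5/0.8).

Threshold: power ≥ 0.80 is conventionally adequate.
Power ≈ 0.95 → the study is adequately powered (power ≥ 0.80).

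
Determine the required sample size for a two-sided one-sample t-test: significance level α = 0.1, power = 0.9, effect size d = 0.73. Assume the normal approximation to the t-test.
n = 17

Sample size formula (one-sample t-test, normal approximation):
n = ((z_{α/2} + z_β) / d)²

z_{α/2} = 1.645 (for α = 0.1, two-sided)
z_β = 1.282 (for power = 0.9)
d = 0.73

n = ((1.645 + 1.282) / 0.73)²
n = (4.010)²
n ≈ 16.08
Round up to the next whole number: n = 17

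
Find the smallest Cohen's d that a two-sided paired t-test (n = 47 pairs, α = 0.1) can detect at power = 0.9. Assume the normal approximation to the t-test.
d ≈ 0.43

Minimum detectable effect (paired t-test, normal approximation):
d = (z_{α/2} + z_β) / √n
d = (1.645 + 1.282) / √47
d = 2.926 / 6.856
d ≈ 0.43

By Cohen's convention (0.2 small / 0.5 medium / 0.8 large): small effect.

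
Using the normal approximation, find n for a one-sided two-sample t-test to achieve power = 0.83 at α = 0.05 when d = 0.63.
n = 35 per group

Sample size formula (two-sample t-test, normal approximation):
n = 2 · ((z_α + z_β) / d)²

z_α = 1.645 (for α = 0.05, one-sided)
z_β = 0.954 (for power = 0.83)
d = 0.63

n = 2 · ((1.645 + 0.954) / 0.63)²
n = 2 · (4.125)²
n ≈ 34.03
Round up to the next whole number: n = 35 per group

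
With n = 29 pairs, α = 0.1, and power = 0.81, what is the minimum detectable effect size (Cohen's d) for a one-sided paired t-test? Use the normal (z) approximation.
d ≈ 0.40

Minimum detectable effect (paired t-test, normal approximation):
d = (z_α + z_β) / √n
d = (1.282 + 0.878) / √29
d = 2.159 / 5.385
d ≈ 0.40

By Cohen's convention (0.2 small / 0.5 medium / 0.8 large): small effect.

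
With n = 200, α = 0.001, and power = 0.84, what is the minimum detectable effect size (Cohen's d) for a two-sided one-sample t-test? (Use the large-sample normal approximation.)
d ≈ 0.30

Minimum detectable effect (one-sample t-test, normal approximation):
d = (z_{α/2} + z_β) / √n
d = (3.291 + 0.994) / √200
d = 4.285 / 14.142
d ≈ 0.30

By Cohen's convention (0.2 small / 0.5 medium / 0.8 large): small effect.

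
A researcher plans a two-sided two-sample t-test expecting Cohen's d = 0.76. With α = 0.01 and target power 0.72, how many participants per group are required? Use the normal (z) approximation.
n = 35 per group

Sample size formula (two-sample t-test, normal approximation):
n = 2 · ((z_{α/2} + z_β) / d)²

z_{α/2} = 2.576 (for α = 0.01, two-sided)
z_β = 0.583 (for power = 0.72)
d = 0.76

n = 2 · ((2.576 + 0.583) / 0.76)²
n = 2 · (4.157)²
n ≈ 34.56
Round up to the next whole number: n = 35 per group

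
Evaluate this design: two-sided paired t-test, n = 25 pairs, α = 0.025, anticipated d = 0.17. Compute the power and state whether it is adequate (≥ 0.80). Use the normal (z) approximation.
Power ≈ 0.08; the study is underpowered (power < 0.80)

Power calculation (paired t-test, normal approximation):
z_β = d · √n - z_{α/2}
z_β = 0.17 · √25 - 2.241
z_β = 0.17 · 5.000 - 2.241
z_β = -1.391

Power = Φ(z_β) = Φ(-1.391) ≈ 0.082

Effect size d = 0.17 is very small by Cohen's convention (0.2/0.5/0.8).

Threshold: power ≥ 0.80 is conventionally adequate.
Power ≈ 0.08 → the study is underpowered (power < 0.80).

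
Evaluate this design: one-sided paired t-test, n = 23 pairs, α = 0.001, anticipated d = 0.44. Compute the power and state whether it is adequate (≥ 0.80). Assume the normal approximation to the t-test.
Power ≈ 0.16; the study is underpowered (power < 0.80)

Power calculation (paired t-test, normal approximation):
z_β = d · √n - z_α
z_β = 0.44 · √23 - 3.090
z_β = 0.44 · 4.796 - 3.090
z_β = -0.980

Power = Φ(z_β) = Φ(-0.980) ≈ 0.164

Effect size d = 0.44 is small by Cohen's convention (0.2/0.5/0.8).

Threshold: power ≥ 0.80 is conventionally adequate.
Power ≈ 0.16 → the study is underpowered (power < 0.80).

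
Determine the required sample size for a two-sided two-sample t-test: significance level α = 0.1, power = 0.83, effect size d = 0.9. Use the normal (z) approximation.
n = 17 per group

Sample size formula (two-sample t-test, normal approximation):
n = 2 · ((z_{α/2} + z_β) / d)²

z_{α/2} = 1.645 (for α = 0.1, two-sided)
z_β = 0.954 (for power = 0.83)
d = 0.9

n = 2 · ((1.645 + 0.954) / 0.9)²
n = 2 · (2.888)²
n ≈ 16.68
Round up to the next whole number: n = 17 per group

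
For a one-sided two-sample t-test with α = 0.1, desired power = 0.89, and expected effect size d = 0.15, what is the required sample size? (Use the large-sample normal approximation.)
n = 560 per group

Sample size formula (two-sample t-test, normal approximation):
n = 2 · ((z_α + z_β) / d)²

z_α = 1.282 (for α = 0.1, one-sided)
z_β = 1.227 (for power = 0.89)
d = 0.15

n = 2 · ((1.282 + 1.227) / 0.15)²
n = 2 · (16.727)²
n ≈ 559.59
Round up to the next whole number: n = 560 per group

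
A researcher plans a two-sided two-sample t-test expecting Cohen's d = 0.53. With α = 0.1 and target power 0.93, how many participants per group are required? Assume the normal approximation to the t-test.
n = 70 per group

Sample size formula (two-sample t-test, normal approximation):
n = 2 · ((z_{α/2} + z_β) / d)²

z_{α/2} = 1.645 (for α = 0.1, two-sided)
z_β = 1.476 (for power = 0.93)
d = 0.53

n = 2 · ((1.645 + 1.476) / 0.53)²
n = 2 · (5.889)²
n ≈ 69.36
Round up to the next whole number: n = 70 per group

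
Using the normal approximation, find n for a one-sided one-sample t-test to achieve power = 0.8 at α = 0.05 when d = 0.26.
n = 92

Sample size formula (one-sample t-test, normal approximation):
n = ((z_α + z_β) / d)²

z_α = 1.645 (for α = 0.05, one-sided)
z_β = 0.842 (for power = 0.8)
d = 0.26

n = ((1.645 + 0.842) / 0.26)²
n = (9.565)²
n ≈ 91.49
Round up to the next whole number: n = 92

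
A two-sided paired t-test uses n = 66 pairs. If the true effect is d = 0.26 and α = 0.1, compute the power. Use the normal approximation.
Power ≈ 0.68

Power calculation (paired t-test, normal approximation):
z_β = d · √n - z_{α/2}
z_β = 0.26 · √66 - 1.645
z_β = 0.26 · 8.124 - 1.645
z_β = 0.467

Power = Φ(z_β) = Φ(0.467) ≈ 0.680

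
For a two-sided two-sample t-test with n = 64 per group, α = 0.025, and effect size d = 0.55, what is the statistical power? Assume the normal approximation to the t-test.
Power ≈ 0.81

Power calculation (two-sample t-test, normal approximation):
z_β = d · √(n/2) - z_{α/2}
z_β = 0.55 · √(64/2) - 2.241
z_β = 0.55 · 5.657 - 2.241
z_β = 0.870

Power = Φ(z_β) = Φ(0.870) ≈ 0.808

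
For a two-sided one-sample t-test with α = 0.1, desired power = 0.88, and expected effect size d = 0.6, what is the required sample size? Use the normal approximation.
n = 23

Sample size formula (one-sample t-test, normal approximation):
n = ((z_{α/2} + z_β) / d)²

z_{α/2} = 1.645 (for α = 0.1, two-sided)
z_β = 1.175 (for power = 0.88)
d = 0.6

n = ((1.645 + 1.175) / 0.6)²
n = (4.700)²
n ≈ 22.09
Round up to the next whole number: n = 23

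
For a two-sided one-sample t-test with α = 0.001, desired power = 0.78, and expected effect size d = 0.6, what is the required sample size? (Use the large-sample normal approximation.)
n = 46

Sample size formula (one-sample t-test, normal approximation):
n = ((z_{α/2} + z_β) / d)²

z_{α/2} = 3.291 (for α = 0.001, two-sided)
z_β = 0.772 (for power = 0.78)
d = 0.6

n = ((3.291 + 0.772) / 0.6)²
n = (6.772)²
n ≈ 45.86
Round up to the next whole number: n = 46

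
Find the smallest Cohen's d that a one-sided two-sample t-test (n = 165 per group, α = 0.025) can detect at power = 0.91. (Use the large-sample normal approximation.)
d ≈ 0.36

Minimum detectable effect (two-sample t-test, normal approximation):
d = (z_α + z_β) / √(n/2)
d = (1.960 + 1.341) / √(165/2)
d = 3.301 / 9.083
d ≈ 0.36

By Cohen's convention (0.2 small / 0.5 medium / 0.8 large): small effect.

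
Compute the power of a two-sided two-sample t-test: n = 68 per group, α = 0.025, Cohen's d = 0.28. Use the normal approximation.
Power ≈ 0.27

Power calculation (two-sample t-test, normal approximation):
z_β = d · √(n/2) - z_{α/2}
z_β = 0.28 · √(68/2) - 2.241
z_β = 0.28 · 5.831 - 2.241
z_β = -0.609

Power = Φ(z_β) = Φ(-0.609) ≈ 0.271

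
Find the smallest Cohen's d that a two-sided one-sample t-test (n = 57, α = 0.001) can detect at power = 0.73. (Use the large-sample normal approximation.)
d ≈ 0.52

Minimum detectable effect (one-sample t-test, normal approximation):
d = (z_{α/2} + z_β) / √n
d = (3.291 + 0.613) / √57
d = 3.903 / 7.550
d ≈ 0.52

By Cohen's convention (0.2 small / 0.5 medium / 0.8 large): medium effect.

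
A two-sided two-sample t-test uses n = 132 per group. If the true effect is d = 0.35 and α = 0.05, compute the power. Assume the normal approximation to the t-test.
Power ≈ 0.81

Power calculation (two-sample t-test, normal approximation):
z_β = d · √(n/2) - z_{α/2}
z_β = 0.35 · √(132/2) - 1.960
z_β = 0.35 · 8.124 - 1.960
z_β = 0.883

Power = Φ(z_β) = Φ(0.883) ≈ 0.812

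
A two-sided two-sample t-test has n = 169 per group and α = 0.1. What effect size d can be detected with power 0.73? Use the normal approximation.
d ≈ 0.25

Minimum detectable effect (two-sample t-test, normal approximation):
d = (z_{α/2} + z_β) / √(n/2)
d = (1.645 + 0.613) / √(169/2)
d = 2.258 / 9.192
d ≈ 0.25

By Cohen's convention (0.2 small / 0.5 medium / 0.8 large): small effect.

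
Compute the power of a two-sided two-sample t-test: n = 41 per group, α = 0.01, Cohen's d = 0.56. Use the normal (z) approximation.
Power ≈ 0.48

Power calculation (two-sample t-test, normal approximation):
z_β = d · √(n/2) - z_{α/2}
z_β = 0.56 · √(41/2) - 2.576
z_β = 0.56 · 4.528 - 2.576
z_β = -0.040

Power = Φ(z_β) = Φ(-0.040) ≈ 0.484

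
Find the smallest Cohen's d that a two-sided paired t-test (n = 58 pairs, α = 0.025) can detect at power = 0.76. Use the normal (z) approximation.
d ≈ 0.39

Minimum detectable effect (paired t-test, normal approximation):
d = (z_{α/2} + z_β) / √n
d = (2.241 + 0.706) / √58
d = 2.948 / 7.616
d ≈ 0.39

By Cohen's convention (0.2 small / 0.5 medium / 0.8 large): small effect.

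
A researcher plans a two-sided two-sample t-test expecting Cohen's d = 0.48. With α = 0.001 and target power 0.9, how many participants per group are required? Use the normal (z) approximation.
n = 182 per group

Sample size formula (two-sample t-test, normal approximation):
n = 2 · ((z_{α/2} + z_β) / d)²

z_{α/2} = 3.291 (for α = 0.001, two-sided)
z_β = 1.282 (for power = 0.9)
d = 0.48

n = 2 · ((3.291 + 1.282) / 0.48)²
n = 2 · (9.527)²
n ≈ 181.53
Round up to the next whole number: n = 182 per group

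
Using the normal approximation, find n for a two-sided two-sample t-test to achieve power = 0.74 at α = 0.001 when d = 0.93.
n = 36 per group

Sample size formula (two-sample t-test, normal approximation):
n = 2 · ((z_{α/2} + z_β) / d)²

z_{α/2} = 3.291 (for α = 0.001, two-sided)
z_β = 0.643 (for power = 0.74)
d = 0.93

n = 2 · ((3.291 + 0.643) / 0.93)²
n = 2 · (4.230)²
n ≈ 35.79
Round up to the next whole number: n = 36 per group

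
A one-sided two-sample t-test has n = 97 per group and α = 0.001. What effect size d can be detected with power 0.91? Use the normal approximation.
d ≈ 0.64

Minimum detectable effect (two-sample t-test, normal approximation):
d = (z_α + z_β) / √(n/2)
d = (3.090 + 1.341) / √(97/2)
d = 4.431 / 6.964
d ≈ 0.64

By Cohen's convention (0.2 small / 0.5 medium / 0.8 large): medium effect.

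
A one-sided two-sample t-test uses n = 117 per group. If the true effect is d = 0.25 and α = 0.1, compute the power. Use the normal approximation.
Power ≈ 0.74

Power calculation (two-sample t-test, normal approximation):
z_β = d · √(n/2) - z_α
z_β = 0.25 · √(117/2) - 1.282
z_β = 0.25 · 7.649 - 1.282
z_β = 0.631

Power = Φ(z_β) = Φ(0.631) ≈ 0.736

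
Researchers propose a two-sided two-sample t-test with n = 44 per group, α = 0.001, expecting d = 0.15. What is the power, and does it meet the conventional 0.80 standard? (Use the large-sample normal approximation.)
Power ≈ 0.00; the study is underpowered (power < 0.80)

Power calculation (two-sample t-test, normal approximation):
z_β = d · √(n/2) - z_{α/2}
z_β = 0.15 · √(44/2) - 3.291
z_β = 0.15 · 4.690 - 3.291
z_β = -2.587

Power = Φ(z_β) = Φ(-2.587) ≈ 0.005

Effect size d = 0.15 is very small by Cohen's convention (0.2/0.5/0.8).

Threshold: power ≥ 0.80 is conventionally adequate.
Power ≈ 0.00 → the study is underpowered (power < 0.80).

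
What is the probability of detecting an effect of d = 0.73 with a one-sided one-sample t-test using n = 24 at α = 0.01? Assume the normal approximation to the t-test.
Power ≈ 0.89

Power calculation (one-sample t-test, normal approximation):
z_β = d · √n - z_α
z_β = 0.73 · √24 - 2.326
z_β = 0.73 · 4.899 - 2.326
z_β = 1.250

Power = Φ(z_β) = Φ(1.250) ≈ 0.894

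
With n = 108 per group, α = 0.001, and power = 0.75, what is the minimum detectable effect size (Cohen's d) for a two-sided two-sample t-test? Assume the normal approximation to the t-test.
d ≈ 0.54

Minimum detectable effect (two-sample t-test, normal approximation):
d = (z_{α/2} + z_β) / √(n/2)
d = (3.291 + 0.674) / √(108/2)
d = 3.965 / 7.348
d ≈ 0.54

By Cohen's convention (0.2 small / 0.5 medium / 0.8 large): medium effect.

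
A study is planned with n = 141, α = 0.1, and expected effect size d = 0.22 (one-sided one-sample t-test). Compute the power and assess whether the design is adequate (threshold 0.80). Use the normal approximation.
Power ≈ 0.91; the study is adequately powered (power ≥ 0.80)

Power calculation (one-sample t-test, normal approximation):
z_β = d · √n - z_α
z_β = 0.22 · √141 - 1.282
z_β = 0.22 · 11.874 - 1.282
z_β = 1.331

Power = Φ(z_β) = Φ(1.331) ≈ 0.908

Effect size d = 0.22 is small by Cohen's convention (0.2/0.5/0.8).

Threshold: power ≥ 0.80 is conventionally adequate.
Power ≈ 0.91 → the study is adequately powered (power ≥ 0.80).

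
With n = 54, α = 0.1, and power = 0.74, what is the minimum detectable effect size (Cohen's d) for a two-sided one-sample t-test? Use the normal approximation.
d ≈ 0.31

Minimum detectable effect (one-sample t-test, normal approximation):
d = (z_{α/2} + z_β) / √n
d = (1.645 + 0.643) / √54
d = 2.288 / 7.348
d ≈ 0.31

By Cohen's convention (0.2 small / 0.5 medium / 0.8 large): small effect.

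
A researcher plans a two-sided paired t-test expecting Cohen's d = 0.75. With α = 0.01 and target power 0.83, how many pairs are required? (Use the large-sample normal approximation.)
n = 23 pairs

Sample size formula (paired t-test, normal approximation):
n = ((z_{α/2} + z_β) / d)²

z_{α/2} = 2.576 (for α = 0.01, two-sided)
z_β = 0.954 (for power = 0.83)
d = 0.75

n = ((2.576 + 0.954) / 0.75)²
n = (4.707)²
n ≈ 22.16
Round up to the next whole number: n = 23 pairs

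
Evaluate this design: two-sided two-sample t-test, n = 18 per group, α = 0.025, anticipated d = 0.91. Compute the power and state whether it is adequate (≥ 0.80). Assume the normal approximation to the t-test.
Power ≈ 0.69; the study is underpowered (power < 0.80)

Power calculation (two-sample t-test, normal approximation):
z_β = d · √(n/2) - z_{α/2}
z_β = 0.91 · √(18/2) - 2.241
z_β = 0.91 · 3.000 - 2.241
z_β = 0.489

Power = Φ(z_β) = Φ(0.489) ≈ 0.687

Effect size d = 0.91 is large by Cohen's convention (0.2/0.5/0.8).

Threshold: power ≥ 0.80 is conventionally adequate.
Power ≈ 0.69 → the study is underpowered (power < 0.80).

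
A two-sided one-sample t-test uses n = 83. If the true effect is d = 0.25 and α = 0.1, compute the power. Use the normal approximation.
Power ≈ 0.74

Power calculation (one-sample t-test, normal approximation):
z_β = d · √n - z_{α/2}
z_β = 0.25 · √83 - 1.645
z_β = 0.25 · 9.110 - 1.645
z_β = 0.633

Power = Φ(z_β) = Φ(0.633) ≈ 0.737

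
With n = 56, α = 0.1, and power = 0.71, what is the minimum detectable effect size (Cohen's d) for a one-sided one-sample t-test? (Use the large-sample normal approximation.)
d ≈ 0.25

Minimum detectable effect (one-sample t-test, normal approximation):
d = (z_α + z_β) / √n
d = (1.282 + 0.553) / √56
d = 1.835 / 7.483
d ≈ 0.25

By Cohen's convention (0.2 small / 0.5 medium / 0.8 large): small effect.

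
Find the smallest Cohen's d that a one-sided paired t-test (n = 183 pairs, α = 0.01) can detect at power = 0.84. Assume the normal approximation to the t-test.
d ≈ 0.25

Minimum detectable effect (paired t-test, normal approximation):
d = (z_α + z_β) / √n
d = (2.326 + 0.994) / √183
d = 3.321 / 13.528
d ≈ 0.25

By Cohen's convention (0.2 small / 0.5 medium / 0.8 large): small effect.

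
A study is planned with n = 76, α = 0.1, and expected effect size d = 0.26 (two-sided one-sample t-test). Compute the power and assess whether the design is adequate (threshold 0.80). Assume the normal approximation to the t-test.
Power ≈ 0.73; the study is underpowered (power < 0.80)

Power calculation (one-sample t-test, normal approximation):
z_β = d · √n - z_{α/2}
z_β = 0.26 · √76 - 1.645
z_β = 0.26 · 8.718 - 1.645
z_β = 0.622

Power = Φ(z_β) = Φ(0.622) ≈ 0.733

Effect size d = 0.26 is small by Cohen's convention (0.2/0.5/0.8).

Threshold: power ≥ 0.80 is conventionally adequate.
Power ≈ 0.73 → the study is underpowered (power < 0.80).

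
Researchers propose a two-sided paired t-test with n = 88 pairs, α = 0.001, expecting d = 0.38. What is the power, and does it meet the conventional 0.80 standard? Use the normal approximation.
Power ≈ 0.61; the study is underpowered (power < 0.80)

Power calculation (paired t-test, normal approximation):
z_β = d · √n - z_{α/2}
z_β = 0.38 · √88 - 3.291
z_β = 0.38 · 9.381 - 3.291
z_β = 0.274

Power = Φ(z_β) = Φ(0.274) ≈ 0.608

Effect size d = 0.38 is small by Cohen's convention (0.2/0.5/0.8).

Threshold: power ≥ 0.80 is conventionally adequate.
Power ≈ 0.61 → the study is underpowered (power < 0.80).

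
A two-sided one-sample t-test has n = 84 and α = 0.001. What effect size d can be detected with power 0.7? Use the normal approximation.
d ≈ 0.42

Minimum detectable effect (one-sample t-test, normal approximation):
d = (z_{α/2} + z_β) / √n
d = (3.291 + 0.524) / √84
d = 3.815 / 9.165
d ≈ 0.42

By Cohen's convention (0.2 small / 0.5 medium / 0.8 large): small effect.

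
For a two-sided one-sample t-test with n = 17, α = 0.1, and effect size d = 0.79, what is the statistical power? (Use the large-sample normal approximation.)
Power ≈ 0.95

Power calculation (one-sample t-test, normal approximation):
z_β = d · √n - z_{α/2}
z_β = 0.79 · √17 - 1.645
z_β = 0.79 · 4.123 - 1.645
z_β = 1.612

Power = Φ(z_β) = Φ(1.612) ≈ 0.947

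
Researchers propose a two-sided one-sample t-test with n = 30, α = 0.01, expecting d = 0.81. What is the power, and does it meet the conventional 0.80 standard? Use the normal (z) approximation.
Power ≈ 0.97; the study is adequately powered (power ≥ 0.80)

Power calculation (one-sample t-test, normal approximation):
z_β = d · √n - z_{α/2}
z_β = 0.81 · √30 - 2.576
z_β = 0.81 · 5.477 - 2.576
z_β = 1.861

Power = Φ(z_β) = Φ(1.861) ≈ 0.969

Effect size d = 0.81 is large by Cohen's convention (0.2/0.5/0.8).

Threshold: power ≥ 0.80 is conventionally adequate.
Power ≈ 0.97 → the study is adequately powered (power ≥ 0.80).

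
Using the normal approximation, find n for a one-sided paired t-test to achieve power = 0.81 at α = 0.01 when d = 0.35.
n = 84 pairs

Sample size formula (paired t-test, normal approximation):
n = ((z_α + z_β) / d)²

z_α = 2.326 (for α = 0.01, one-sided)
z_β = 0.878 (for power = 0.81)
d = 0.35

n = ((2.326 + 0.878) / 0.35)²
n = (9.154)²
n ≈ 83.80
Round up to the next whole number: n = 84 pairs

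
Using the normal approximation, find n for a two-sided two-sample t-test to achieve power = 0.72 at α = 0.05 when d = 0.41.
n = 77 per group

Sample size formula (two-sample t-test, normal approximation):
n = 2 · ((z_{α/2} + z_β) / d)²

z_{α/2} = 1.960 (for α = 0.05, two-sided)
z_β = 0.583 (for power = 0.72)
d = 0.41

n = 2 · ((1.960 + 0.583) / 0.41)²
n = 2 · (6.202)²
n ≈ 76.93
Round up to the next whole number: n = 77 per group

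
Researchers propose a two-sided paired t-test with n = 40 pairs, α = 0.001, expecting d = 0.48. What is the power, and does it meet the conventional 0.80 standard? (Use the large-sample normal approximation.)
Power ≈ 0.40; the study is underpowered (power < 0.80)

Power calculation (paired t-test, normal approximation):
z_β = d · √n - z_{α/2}
z_β = 0.48 · √40 - 3.291
z_β = 0.48 · 6.325 - 3.291
z_β = -0.255

Power = Φ(z_β) = Φ(-0.255) ≈ 0.399

Effect size d = 0.48 is small by Cohen's convention (0.2/0.5/0.8).

Threshold: power ≥ 0.80 is conventionally adequate.
Power ≈ 0.40 → the study is underpowered (power < 0.80).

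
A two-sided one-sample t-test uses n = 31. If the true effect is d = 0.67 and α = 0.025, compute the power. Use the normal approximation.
Power ≈ 0.93

Power calculation (one-sample t-test, normal approximation):
z_β = d · √n - z_{α/2}
z_β = 0.67 · √31 - 2.241
z_β = 0.67 · 5.568 - 2.241
z_β = 1.489

Power = Φ(z_β) = Φ(1.489) ≈ 0.932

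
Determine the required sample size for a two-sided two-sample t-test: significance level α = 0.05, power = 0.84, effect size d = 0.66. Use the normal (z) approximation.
n = 41 per group

Sample size formula (two-sample t-test, normal approximation):
n = 2 · ((z_{α/2} + z_β) / d)²

z_{α/2} = 1.960 (for α = 0.05, two-sided)
z_β = 0.994 (for power = 0.84)
d = 0.66

n = 2 · ((1.960 + 0.994) / 0.66)²
n = 2 · (4.476)²
n ≈ 40.07
Round up to the next whole number: n = 41 per group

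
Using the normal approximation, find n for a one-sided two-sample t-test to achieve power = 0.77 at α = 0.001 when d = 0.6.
n = 82 per group

Sample size formula (two-sample t-test, normal approximation):
n = 2 · ((z_α + z_β) / d)²

z_α = 3.090 (for α = 0.001, one-sided)
z_β = 0.739 (for power = 0.77)
d = 0.6

n = 2 · ((3.090 + 0.739) / 0.6)²
n = 2 · (6.382)²
n ≈ 81.46
Round up to the next whole number: n = 82 per group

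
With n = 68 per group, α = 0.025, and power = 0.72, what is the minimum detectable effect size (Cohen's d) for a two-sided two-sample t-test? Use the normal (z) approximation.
d ≈ 0.48

Minimum detectable effect (two-sample t-test, normal approximation):
d = (z_{α/2} + z_β) / √(n/2)
d = (2.241 + 0.583) / √(68/2)
d = 2.824 / 5.831
d ≈ 0.48

By Cohen's convention (0.2 small / 0.5 medium / 0.8 large): small effect.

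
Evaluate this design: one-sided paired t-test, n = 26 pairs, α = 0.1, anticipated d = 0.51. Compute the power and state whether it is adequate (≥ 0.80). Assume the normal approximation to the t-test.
Power ≈ 0.91; the study is adequately powered (power ≥ 0.80)

Power calculation (paired t-test, normal approximation):
z_β = d · √n - z_α
z_β = 0.51 · √26 - 1.282
z_β = 0.51 · 5.099 - 1.282
z_β = 1.319

Power = Φ(z_β) = Φ(1.319) ≈ 0.906

Effect size d = 0.51 is medium by Cohen's convention (0.2/0.5/0.8).

Threshold: power ≥ 0.80 is conventionally adequate.
Power ≈ 0.91 → the study is adequately powered (power ≥ 0.80).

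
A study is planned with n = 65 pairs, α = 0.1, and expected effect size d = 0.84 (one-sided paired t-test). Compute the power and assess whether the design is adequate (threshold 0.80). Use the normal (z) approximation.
Power ≈ 1.00; the study is adequately powered (power ≥ 0.80)

Power calculation (paired t-test, normal approximation):
z_β = d · √n - z_α
z_β = 0.84 · √65 - 1.282
z_β = 0.84 · 8.062 - 1.282
z_β = 5.491

Power = Φ(z_β) = Φ(5.491) ≈ 1.000

Effect size d = 0.84 is large by Cohen's convention (0.2/0.5/0.8).

Threshold: power ≥ 0.80 is conventionally adequate.
Power ≈ 1.00 → the study is adequately powered (power ≥ 0.80).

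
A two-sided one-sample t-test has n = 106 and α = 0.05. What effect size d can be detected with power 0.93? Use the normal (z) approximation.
d ≈ 0.33

Minimum detectable effect (one-sample t-test, normal approximation):
d = (z_{α/2} + z_β) / √n
d = (1.960 + 1.476) / √106
d = 3.436 / 10.296
d ≈ 0.33

By Cohen's convention (0.2 small / 0.5 medium / 0.8 large): small effect.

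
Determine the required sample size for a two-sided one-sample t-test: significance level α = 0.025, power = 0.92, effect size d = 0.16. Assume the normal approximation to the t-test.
n = 520

Sample size formula (one-sample t-test, normal approximation):
n = ((z_{α/2} + z_β) / d)²

z_{α/2} = 2.241 (for α = 0.025, two-sided)
z_β = 1.405 (for power = 0.92)
d = 0.16

n = ((2.241 + 1.405) / 0.16)²
n = (22.788)²
n ≈ 519.29
Round up to the next whole number: n = 520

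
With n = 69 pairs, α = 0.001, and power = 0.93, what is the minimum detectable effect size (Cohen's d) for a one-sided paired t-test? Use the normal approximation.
d ≈ 0.55

Minimum detectable effect (paired t-test, normal approximation):
d = (z_α + z_β) / √n
d = (3.090 + 1.476) / √69
d = 4.566 / 8.307
d ≈ 0.55

By Cohen's convention (0.2 small / 0.5 medium / 0.8 large): medium effect.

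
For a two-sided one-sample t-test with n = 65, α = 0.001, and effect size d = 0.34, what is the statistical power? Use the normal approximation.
Power ≈ 0.29

Power calculation (one-sample t-test, normal approximation):
z_β = d · √n - z_{α/2}
z_β = 0.34 · √65 - 3.291
z_β = 0.34 · 8.062 - 3.291
z_β = -0.549

Power = Φ(z_β) = Φ(-0.549) ≈ 0.291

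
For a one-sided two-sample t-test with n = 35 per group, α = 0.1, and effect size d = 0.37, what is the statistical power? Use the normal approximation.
Power ≈ 0.60

Power calculation (two-sample t-test, normal approximation):
z_β = d · √(n/2) - z_α
z_β = 0.37 · √(35/2) - 1.282
z_β = 0.37 · 4.183 - 1.282
z_β = 0.266

Power = Φ(z_β) = Φ(0.266) ≈ 0.605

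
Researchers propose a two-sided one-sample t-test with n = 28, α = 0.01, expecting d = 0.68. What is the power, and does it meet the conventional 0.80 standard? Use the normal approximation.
Power ≈ 0.85; the study is adequately powered (power ≥ 0.80)

Power calculation (one-sample t-test, normal approximation):
z_β = d · √n - z_{α/2}
z_β = 0.68 · √28 - 2.576
z_β = 0.68 · 5.292 - 2.576
z_β = 1.022

Power = Φ(z_β) = Φ(1.022) ≈ 0.847

Effect size d = 0.68 is medium by Cohen's convention (0.2/0.5/0.8).

Threshold: power ≥ 0.80 is conventionally adequate.
Power ≈ 0.85 → the study is adequately powered (power ≥ 0.80).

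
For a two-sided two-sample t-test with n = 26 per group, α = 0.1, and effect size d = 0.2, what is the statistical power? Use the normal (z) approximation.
Power ≈ 0.18

Power calculation (two-sample t-test, normal approximation):
z_β = d · √(n/2) - z_{α/2}
z_β = 0.2 · √(26/2) - 1.645
z_β = 0.2 · 3.606 - 1.645
z_β = -0.924

Power = Φ(z_β) = Φ(-0.924) ≈ 0.178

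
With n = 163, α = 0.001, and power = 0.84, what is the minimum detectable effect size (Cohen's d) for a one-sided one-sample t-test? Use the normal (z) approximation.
d ≈ 0.32

Minimum detectable effect (one-sample t-test, normal approximation):
d = (z_α + z_β) / √n
d = (3.090 + 0.994) / √163
d = 4.085 / 12.767
d ≈ 0.32

By Cohen's convention (0.2 small / 0.5 medium / 0.8 large): small effect.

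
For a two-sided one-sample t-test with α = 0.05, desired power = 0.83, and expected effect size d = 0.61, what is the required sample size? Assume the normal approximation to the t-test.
n = 23

Sample size formula (one-sample t-test, normal approximation):
n = ((z_{α/2} + z_β) / d)²

z_{α/2} = 1.960 (for α = 0.05, two-sided)
z_β = 0.954 (for power = 0.83)
d = 0.61

n = ((1.960 + 0.954) / 0.61)²
n = (4.777)²
n ≈ 22.82
Round up to the next whole number: n = 23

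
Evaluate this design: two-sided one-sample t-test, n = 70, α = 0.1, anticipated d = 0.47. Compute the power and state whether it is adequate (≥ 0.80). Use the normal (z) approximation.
Power ≈ 0.99; the study is adequately powered (power ≥ 0.80)

Power calculation (one-sample t-test, normal approximation):
z_β = d · √n - z_{α/2}
z_β = 0.47 · √70 - 1.645
z_β = 0.47 · 8.367 - 1.645
z_β = 2.287

Power = Φ(z_β) = Φ(2.287) ≈ 0.989

Effect size d = 0.47 is small by Cohen's convention (0.2/0.5/0.8).

Threshold: power ≥ 0.80 is conventionally adequate.
Power ≈ 0.99 → the study is adequately powered (power ≥ 0.80).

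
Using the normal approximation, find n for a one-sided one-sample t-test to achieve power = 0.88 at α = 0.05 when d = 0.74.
n = 15

Sample size formula (one-sample t-test, normal approximation):
n = ((z_α + z_β) / d)²

z_α = 1.645 (for α = 0.05, one-sided)
z_β = 1.175 (for power = 0.88)
d = 0.74

n = ((1.645 + 1.175) / 0.74)²
n = (3.811)²
n ≈ 14.52
Round up to the next whole number: n = 15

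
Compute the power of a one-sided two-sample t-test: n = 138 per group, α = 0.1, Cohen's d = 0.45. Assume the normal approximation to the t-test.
Power ≈ 0.99

Power calculation (two-sample t-test, normal approximation):
z_β = d · √(n/2) - z_α
z_β = 0.45 · √(138/2) - 1.282
z_β = 0.45 · 8.307 - 1.282
z_β = 2.456

Power = Φ(z_β) = Φ(2.456) ≈ 0.993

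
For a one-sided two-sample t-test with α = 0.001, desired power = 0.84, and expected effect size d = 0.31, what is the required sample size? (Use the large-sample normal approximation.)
n = 348 per group

Sample size formula (two-sample t-test, normal approximation):
n = 2 · ((z_α + z_β) / d)²

z_α = 3.090 (for α = 0.001, one-sided)
z_β = 0.994 (for power = 0.84)
d = 0.31

n = 2 · ((3.090 + 0.994) / 0.31)²
n = 2 · (13.174)²
n ≈ 347.11
Round up to the next whole number: n = 348 per group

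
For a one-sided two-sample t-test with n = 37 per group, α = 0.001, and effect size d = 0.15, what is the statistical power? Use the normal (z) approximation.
Power ≈ 0.01

Power calculation (two-sample t-test, normal approximation):
z_β = d · √(n/2) - z_α
z_β = 0.15 · √(37/2) - 3.090
z_β = 0.15 · 4.301 - 3.090
z_β = -2.445

Power = Φ(z_β) = Φ(-2.445) ≈ 0.007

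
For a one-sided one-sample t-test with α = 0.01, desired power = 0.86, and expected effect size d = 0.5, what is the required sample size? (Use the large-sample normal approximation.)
n = 47

Sample size formula (one-sample t-test, normal approximation):
n = ((z_α + z_β) / d)²

z_α = 2.326 (for α = 0.01, one-sided)
z_β = 1.080 (for power = 0.86)
d = 0.5

n = ((2.326 + 1.080) / 0.5)²
n = (6.812)²
n ≈ 46.40
Round up to the next whole number: n = 47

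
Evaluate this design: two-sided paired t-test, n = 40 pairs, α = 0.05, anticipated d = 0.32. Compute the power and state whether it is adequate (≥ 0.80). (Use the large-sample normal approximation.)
Power ≈ 0.53; the study is underpowered (power < 0.80)

Power calculation (paired t-test, normal approximation):
z_β = d · √n - z_{α/2}
z_β = 0.32 · √40 - 1.960
z_β = 0.32 · 6.325 - 1.960
z_β = 0.064

Power = Φ(z_β) = Φ(0.064) ≈ 0.525

Effect size d = 0.32 is small by Cohen's convention (0.2/0.5/0.8).

Threshold: power ≥ 0.80 is conventionally adequate.
Power ≈ 0.53 → the study is underpowered (power < 0.80).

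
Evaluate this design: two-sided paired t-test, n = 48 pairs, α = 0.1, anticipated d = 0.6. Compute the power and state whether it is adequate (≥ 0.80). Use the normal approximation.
Power ≈ 0.99; the study is adequately powered (power ≥ 0.80)

Power calculation (paired t-test, normal approximation):
z_β = d · √n - z_{α/2}
z_β = 0.6 · √48 - 1.645
z_β = 0.6 · 6.928 - 1.645
z_β = 2.512

Power = Φ(z_β) = Φ(2.512) ≈ 0.994

Effect size d = 0.6 is medium by Cohen's convention (0.2/0.5/0.8).

Threshold: power ≥ 0.80 is conventionally adequate.
Power ≈ 0.99 → the study is adequately powered (power ≥ 0.80).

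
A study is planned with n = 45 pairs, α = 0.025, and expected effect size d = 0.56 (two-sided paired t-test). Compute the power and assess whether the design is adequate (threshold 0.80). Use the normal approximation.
Power ≈ 0.94; the study is adequately powered (power ≥ 0.80)

Power calculation (paired t-test, normal approximation):
z_β = d · √n - z_{α/2}
z_β = 0.56 · √45 - 2.241
z_β = 0.56 · 6.708 - 2.241
z_β = 1.515

Power = Φ(z_β) = Φ(1.515) ≈ 0.935

Effect size d = 0.56 is medium by Cohen's convention (0.2/0.5/0.8).

Threshold: power ≥ 0.80 is conventionally adequate.
Power ≈ 0.94 → the study is adequately powered (power ≥ 0.80).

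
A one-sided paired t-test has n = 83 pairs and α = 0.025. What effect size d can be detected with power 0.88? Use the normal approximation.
d ≈ 0.34

Minimum detectable effect (paired t-test, normal approximation):
d = (z_α + z_β) / √n
d = (1.960 + 1.175) / √83
d = 3.135 / 9.110
d ≈ 0.34

By Cohen's convention (0.2 small / 0.5 medium / 0.8 large): small effect.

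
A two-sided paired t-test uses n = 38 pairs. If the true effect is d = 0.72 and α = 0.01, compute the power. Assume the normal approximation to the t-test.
Power ≈ 0.97

Power calculation (paired t-test, normal approximation):
z_β = d · √n - z_{α/2}
z_β = 0.72 · √38 - 2.576
z_β = 0.72 · 6.164 - 2.576
z_β = 1.863

Power = Φ(z_β) = Φ(1.863) ≈ 0.969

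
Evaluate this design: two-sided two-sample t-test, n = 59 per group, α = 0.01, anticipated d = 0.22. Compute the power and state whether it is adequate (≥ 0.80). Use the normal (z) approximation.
Power ≈ 0.08; the study is underpowered (power < 0.80)

Power calculation (two-sample t-test, normal approximation):
z_β = d · √(n/2) - z_{α/2}
z_β = 0.22 · √(59/2) - 2.576
z_β = 0.22 · 5.431 - 2.576
z_β = -1.381

Power = Φ(z_β) = Φ(-1.381) ≈ 0.084

Effect size d = 0.22 is small by Cohen's convention (0.2/0.5/0.8).

Threshold: power ≥ 0.80 is conventionally adequate.
Power ≈ 0.08 → the study is underpowered (power < 0.80).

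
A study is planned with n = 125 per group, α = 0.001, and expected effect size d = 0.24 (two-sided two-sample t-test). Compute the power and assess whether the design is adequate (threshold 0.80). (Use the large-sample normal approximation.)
Power ≈ 0.08; the study is underpowered (power < 0.80)

Power calculation (two-sample t-test, normal approximation):
z_β = d · √(n/2) - z_{α/2}
z_β = 0.24 · √(125/2) - 3.291
z_β = 0.24 · 7.906 - 3.291
z_β = -1.393

Power = Φ(z_β) = Φ(-1.393) ≈ 0.082

Effect size d = 0.24 is small by Cohen's convention (0.2/0.5/0.8).

Threshold: power ≥ 0.80 is conventionally adequate.
Power ≈ 0.08 → the study is underpowered (power < 0.80).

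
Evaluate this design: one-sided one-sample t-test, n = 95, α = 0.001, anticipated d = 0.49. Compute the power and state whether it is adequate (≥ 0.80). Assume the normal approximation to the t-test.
Power ≈ 0.95; the study is adequately powered (power ≥ 0.80)

Power calculation (one-sample t-test, normal approximation):
z_β = d · √n - z_α
z_β = 0.49 · √95 - 3.090
z_β = 0.49 · 9.747 - 3.090
z_β = 1.686

Power = Φ(z_β) = Φ(1.686) ≈ 0.954

Effect size d = 0.49 is small by Cohen's convention (0.2/0.5/0.8).

Threshold: power ≥ 0.80 is conventionally adequate.
Power ≈ 0.95 → the study is adequately powered (power ≥ 0.80).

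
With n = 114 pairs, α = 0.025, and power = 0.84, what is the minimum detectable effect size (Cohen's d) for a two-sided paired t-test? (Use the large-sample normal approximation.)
d ≈ 0.30

Minimum detectable effect (paired t-test, normal approximation):
d = (z_{α/2} + z_β) / √n
d = (2.241 + 0.994) / √114
d = 3.236 / 10.677
d ≈ 0.30

By Cohen's convention (0.2 small / 0.5 medium / 0.8 large): small effect.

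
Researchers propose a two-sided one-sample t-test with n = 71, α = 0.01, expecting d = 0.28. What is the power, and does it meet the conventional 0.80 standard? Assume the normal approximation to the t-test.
Power ≈ 0.41; the study is underpowered (power < 0.80)

Power calculation (one-sample t-test, normal approximation):
z_β = d · √n - z_{α/2}
z_β = 0.28 · √71 - 2.576
z_β = 0.28 · 8.426 - 2.576
z_β = -0.217

Power = Φ(z_β) = Φ(-0.217) ≈ 0.414

Effect size d = 0.28 is small by Cohen's convention (0.2/0.5/0.8).

Threshold: power ≥ 0.80 is conventionally adequate.
Power ≈ 0.41 → the study is underpowered (power < 0.80).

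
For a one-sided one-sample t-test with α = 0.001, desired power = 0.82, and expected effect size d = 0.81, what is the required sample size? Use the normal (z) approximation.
n = 25

Sample size formula (one-sample t-test, normal approximation):
n = ((z_α + z_β) / d)²

z_α = 3.090 (for α = 0.001, one-sided)
z_β = 0.915 (for power = 0.82)
d = 0.81

n = ((3.090 + 0.915) / 0.81)²
n = (4.944)²
n ≈ 24.44
Round up to the next whole number: n = 25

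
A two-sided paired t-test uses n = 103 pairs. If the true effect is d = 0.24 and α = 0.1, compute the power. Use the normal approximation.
Power ≈ 0.79

Power calculation (paired t-test, normal approximation):
z_β = d · √n - z_{α/2}
z_β = 0.24 · √103 - 1.645
z_β = 0.24 · 10.149 - 1.645
z_β = 0.791

Power = Φ(z_β) = Φ(0.791) ≈ 0.785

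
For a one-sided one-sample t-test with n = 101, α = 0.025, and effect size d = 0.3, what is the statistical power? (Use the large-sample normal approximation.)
Power ≈ 0.85

Power calculation (one-sample t-test, normal approximation):
z_β = d · √n - z_α
z_β = 0.3 · √101 - 1.960
z_β = 0.3 · 10.050 - 1.960
z_β = 1.055

Power = Φ(z_β) = Φ(1.055) ≈ 0.854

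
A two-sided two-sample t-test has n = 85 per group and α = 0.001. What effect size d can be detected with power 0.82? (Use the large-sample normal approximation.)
d ≈ 0.65

Minimum detectable effect (two-sample t-test, normal approximation):
d = (z_{α/2} + z_β) / √(n/2)
d = (3.291 + 0.915) / √(85/2)
d = 4.206 / 6.519
d ≈ 0.65

By Cohen's convention (0.2 small / 0.5 medium / 0.8 large): medium effect.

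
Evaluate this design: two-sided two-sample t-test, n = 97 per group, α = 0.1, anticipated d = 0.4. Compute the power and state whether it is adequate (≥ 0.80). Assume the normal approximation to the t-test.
Power ≈ 0.87; the study is adequately powered (power ≥ 0.80)

Power calculation (two-sample t-test, normal approximation):
z_β = d · √(n/2) - z_{α/2}
z_β = 0.4 · √(97/2) - 1.645
z_β = 0.4 · 6.964 - 1.645
z_β = 1.141

Power = Φ(z_β) = Φ(1.141) ≈ 0.873

Effect size d = 0.4 is small by Cohen's convention (0.2/0.5/0.8).

Threshold: power ≥ 0.80 is conventionally adequate.
Power ≈ 0.87 → the study is adequately powered (power ≥ 0.80).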